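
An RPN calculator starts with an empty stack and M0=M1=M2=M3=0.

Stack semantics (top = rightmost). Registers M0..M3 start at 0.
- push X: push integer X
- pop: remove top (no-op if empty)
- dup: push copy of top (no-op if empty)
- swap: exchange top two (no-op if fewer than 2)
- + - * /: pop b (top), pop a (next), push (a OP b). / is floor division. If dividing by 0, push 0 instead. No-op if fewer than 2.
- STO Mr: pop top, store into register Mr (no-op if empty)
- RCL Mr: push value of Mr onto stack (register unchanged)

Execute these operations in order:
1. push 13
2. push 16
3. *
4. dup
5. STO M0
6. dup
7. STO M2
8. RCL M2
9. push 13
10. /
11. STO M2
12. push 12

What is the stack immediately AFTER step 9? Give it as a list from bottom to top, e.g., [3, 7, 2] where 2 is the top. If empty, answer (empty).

After op 1 (push 13): stack=[13] mem=[0,0,0,0]
After op 2 (push 16): stack=[13,16] mem=[0,0,0,0]
After op 3 (*): stack=[208] mem=[0,0,0,0]
After op 4 (dup): stack=[208,208] mem=[0,0,0,0]
After op 5 (STO M0): stack=[208] mem=[208,0,0,0]
After op 6 (dup): stack=[208,208] mem=[208,0,0,0]
After op 7 (STO M2): stack=[208] mem=[208,0,208,0]
After op 8 (RCL M2): stack=[208,208] mem=[208,0,208,0]
After op 9 (push 13): stack=[208,208,13] mem=[208,0,208,0]

[208, 208, 13]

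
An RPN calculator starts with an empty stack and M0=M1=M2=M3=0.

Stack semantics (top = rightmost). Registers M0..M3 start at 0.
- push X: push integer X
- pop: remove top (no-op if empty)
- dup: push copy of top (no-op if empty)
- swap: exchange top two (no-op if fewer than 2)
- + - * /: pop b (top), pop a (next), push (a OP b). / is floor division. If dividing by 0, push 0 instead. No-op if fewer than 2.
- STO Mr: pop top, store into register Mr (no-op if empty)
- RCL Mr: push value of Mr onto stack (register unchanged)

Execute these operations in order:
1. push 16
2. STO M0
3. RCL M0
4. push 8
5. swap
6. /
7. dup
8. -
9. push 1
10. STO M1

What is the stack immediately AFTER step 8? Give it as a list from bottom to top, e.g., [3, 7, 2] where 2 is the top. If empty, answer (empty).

After op 1 (push 16): stack=[16] mem=[0,0,0,0]
After op 2 (STO M0): stack=[empty] mem=[16,0,0,0]
After op 3 (RCL M0): stack=[16] mem=[16,0,0,0]
After op 4 (push 8): stack=[16,8] mem=[16,0,0,0]
After op 5 (swap): stack=[8,16] mem=[16,0,0,0]
After op 6 (/): stack=[0] mem=[16,0,0,0]
After op 7 (dup): stack=[0,0] mem=[16,0,0,0]
After op 8 (-): stack=[0] mem=[16,0,0,0]

[0]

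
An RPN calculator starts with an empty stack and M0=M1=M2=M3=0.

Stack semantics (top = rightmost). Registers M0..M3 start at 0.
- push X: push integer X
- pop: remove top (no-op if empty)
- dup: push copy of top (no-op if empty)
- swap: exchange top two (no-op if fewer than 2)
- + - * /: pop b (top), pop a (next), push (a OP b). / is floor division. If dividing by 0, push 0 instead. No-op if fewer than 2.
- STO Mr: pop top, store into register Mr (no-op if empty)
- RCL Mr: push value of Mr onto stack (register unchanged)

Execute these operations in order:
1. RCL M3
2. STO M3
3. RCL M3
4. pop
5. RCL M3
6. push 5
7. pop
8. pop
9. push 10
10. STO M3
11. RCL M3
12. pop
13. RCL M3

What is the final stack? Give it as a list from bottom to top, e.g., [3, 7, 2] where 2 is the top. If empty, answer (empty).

After op 1 (RCL M3): stack=[0] mem=[0,0,0,0]
After op 2 (STO M3): stack=[empty] mem=[0,0,0,0]
After op 3 (RCL M3): stack=[0] mem=[0,0,0,0]
After op 4 (pop): stack=[empty] mem=[0,0,0,0]
After op 5 (RCL M3): stack=[0] mem=[0,0,0,0]
After op 6 (push 5): stack=[0,5] mem=[0,0,0,0]
After op 7 (pop): stack=[0] mem=[0,0,0,0]
After op 8 (pop): stack=[empty] mem=[0,0,0,0]
After op 9 (push 10): stack=[10] mem=[0,0,0,0]
After op 10 (STO M3): stack=[empty] mem=[0,0,0,10]
After op 11 (RCL M3): stack=[10] mem=[0,0,0,10]
After op 12 (pop): stack=[empty] mem=[0,0,0,10]
After op 13 (RCL M3): stack=[10] mem=[0,0,0,10]

Answer: [10]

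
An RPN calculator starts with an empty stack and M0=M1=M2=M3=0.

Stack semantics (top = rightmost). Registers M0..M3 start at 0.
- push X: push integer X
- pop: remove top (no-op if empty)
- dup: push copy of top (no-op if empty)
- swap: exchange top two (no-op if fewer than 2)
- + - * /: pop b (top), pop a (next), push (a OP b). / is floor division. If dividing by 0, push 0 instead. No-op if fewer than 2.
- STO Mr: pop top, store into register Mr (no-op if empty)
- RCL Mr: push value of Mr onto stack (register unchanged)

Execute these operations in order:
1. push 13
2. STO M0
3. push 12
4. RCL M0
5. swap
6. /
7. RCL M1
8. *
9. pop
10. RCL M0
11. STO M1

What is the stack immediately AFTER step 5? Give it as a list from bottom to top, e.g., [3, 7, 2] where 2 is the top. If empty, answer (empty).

After op 1 (push 13): stack=[13] mem=[0,0,0,0]
After op 2 (STO M0): stack=[empty] mem=[13,0,0,0]
After op 3 (push 12): stack=[12] mem=[13,0,0,0]
After op 4 (RCL M0): stack=[12,13] mem=[13,0,0,0]
After op 5 (swap): stack=[13,12] mem=[13,0,0,0]

[13, 12]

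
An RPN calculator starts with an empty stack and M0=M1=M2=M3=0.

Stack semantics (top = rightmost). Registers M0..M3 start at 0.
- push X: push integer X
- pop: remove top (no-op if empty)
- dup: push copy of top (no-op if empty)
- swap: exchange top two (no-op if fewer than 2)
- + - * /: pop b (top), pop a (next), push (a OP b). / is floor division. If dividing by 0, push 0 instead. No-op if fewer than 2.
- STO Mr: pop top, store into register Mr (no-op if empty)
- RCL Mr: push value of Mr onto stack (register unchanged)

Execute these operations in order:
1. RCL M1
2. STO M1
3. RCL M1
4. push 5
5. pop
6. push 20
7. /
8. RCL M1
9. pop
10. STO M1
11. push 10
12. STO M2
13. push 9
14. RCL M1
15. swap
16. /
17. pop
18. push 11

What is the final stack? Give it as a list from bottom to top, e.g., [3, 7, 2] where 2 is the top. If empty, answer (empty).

After op 1 (RCL M1): stack=[0] mem=[0,0,0,0]
After op 2 (STO M1): stack=[empty] mem=[0,0,0,0]
After op 3 (RCL M1): stack=[0] mem=[0,0,0,0]
After op 4 (push 5): stack=[0,5] mem=[0,0,0,0]
After op 5 (pop): stack=[0] mem=[0,0,0,0]
After op 6 (push 20): stack=[0,20] mem=[0,0,0,0]
After op 7 (/): stack=[0] mem=[0,0,0,0]
After op 8 (RCL M1): stack=[0,0] mem=[0,0,0,0]
After op 9 (pop): stack=[0] mem=[0,0,0,0]
After op 10 (STO M1): stack=[empty] mem=[0,0,0,0]
After op 11 (push 10): stack=[10] mem=[0,0,0,0]
After op 12 (STO M2): stack=[empty] mem=[0,0,10,0]
After op 13 (push 9): stack=[9] mem=[0,0,10,0]
After op 14 (RCL M1): stack=[9,0] mem=[0,0,10,0]
After op 15 (swap): stack=[0,9] mem=[0,0,10,0]
After op 16 (/): stack=[0] mem=[0,0,10,0]
After op 17 (pop): stack=[empty] mem=[0,0,10,0]
After op 18 (push 11): stack=[11] mem=[0,0,10,0]

Answer: [11]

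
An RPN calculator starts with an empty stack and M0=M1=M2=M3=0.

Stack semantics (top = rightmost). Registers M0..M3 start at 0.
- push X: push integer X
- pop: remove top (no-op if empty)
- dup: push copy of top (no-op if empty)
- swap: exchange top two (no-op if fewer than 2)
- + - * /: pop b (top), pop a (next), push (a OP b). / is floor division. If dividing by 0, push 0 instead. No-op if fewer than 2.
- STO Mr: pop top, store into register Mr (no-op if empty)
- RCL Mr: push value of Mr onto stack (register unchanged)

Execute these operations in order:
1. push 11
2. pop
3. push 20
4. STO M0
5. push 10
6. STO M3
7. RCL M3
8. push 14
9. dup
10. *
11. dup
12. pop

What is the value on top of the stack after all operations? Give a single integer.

Answer: 196

Derivation:
After op 1 (push 11): stack=[11] mem=[0,0,0,0]
After op 2 (pop): stack=[empty] mem=[0,0,0,0]
After op 3 (push 20): stack=[20] mem=[0,0,0,0]
After op 4 (STO M0): stack=[empty] mem=[20,0,0,0]
After op 5 (push 10): stack=[10] mem=[20,0,0,0]
After op 6 (STO M3): stack=[empty] mem=[20,0,0,10]
After op 7 (RCL M3): stack=[10] mem=[20,0,0,10]
After op 8 (push 14): stack=[10,14] mem=[20,0,0,10]
After op 9 (dup): stack=[10,14,14] mem=[20,0,0,10]
After op 10 (*): stack=[10,196] mem=[20,0,0,10]
After op 11 (dup): stack=[10,196,196] mem=[20,0,0,10]
After op 12 (pop): stack=[10,196] mem=[20,0,0,10]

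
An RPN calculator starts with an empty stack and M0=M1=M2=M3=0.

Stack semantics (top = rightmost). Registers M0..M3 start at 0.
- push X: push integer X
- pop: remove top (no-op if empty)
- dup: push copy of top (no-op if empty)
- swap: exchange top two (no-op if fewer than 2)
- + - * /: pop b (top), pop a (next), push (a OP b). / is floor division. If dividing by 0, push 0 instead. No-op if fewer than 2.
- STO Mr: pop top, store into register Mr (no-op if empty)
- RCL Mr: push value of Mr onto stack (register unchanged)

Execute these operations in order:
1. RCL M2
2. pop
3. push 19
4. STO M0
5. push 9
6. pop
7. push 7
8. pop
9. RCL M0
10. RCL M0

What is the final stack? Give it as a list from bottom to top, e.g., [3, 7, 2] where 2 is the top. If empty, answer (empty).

After op 1 (RCL M2): stack=[0] mem=[0,0,0,0]
After op 2 (pop): stack=[empty] mem=[0,0,0,0]
After op 3 (push 19): stack=[19] mem=[0,0,0,0]
After op 4 (STO M0): stack=[empty] mem=[19,0,0,0]
After op 5 (push 9): stack=[9] mem=[19,0,0,0]
After op 6 (pop): stack=[empty] mem=[19,0,0,0]
After op 7 (push 7): stack=[7] mem=[19,0,0,0]
After op 8 (pop): stack=[empty] mem=[19,0,0,0]
After op 9 (RCL M0): stack=[19] mem=[19,0,0,0]
After op 10 (RCL M0): stack=[19,19] mem=[19,0,0,0]

Answer: [19, 19]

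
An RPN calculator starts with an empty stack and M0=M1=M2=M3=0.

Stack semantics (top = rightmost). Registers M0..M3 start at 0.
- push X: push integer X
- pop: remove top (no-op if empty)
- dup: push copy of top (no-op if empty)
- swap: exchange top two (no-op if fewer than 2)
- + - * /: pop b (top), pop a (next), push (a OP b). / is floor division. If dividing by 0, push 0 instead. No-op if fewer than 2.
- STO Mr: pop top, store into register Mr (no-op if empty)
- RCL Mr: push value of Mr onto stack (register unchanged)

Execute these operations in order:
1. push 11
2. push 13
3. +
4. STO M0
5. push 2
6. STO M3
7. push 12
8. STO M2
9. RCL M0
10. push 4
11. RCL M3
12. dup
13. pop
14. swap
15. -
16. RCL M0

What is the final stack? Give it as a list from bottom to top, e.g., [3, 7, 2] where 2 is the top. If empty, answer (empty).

After op 1 (push 11): stack=[11] mem=[0,0,0,0]
After op 2 (push 13): stack=[11,13] mem=[0,0,0,0]
After op 3 (+): stack=[24] mem=[0,0,0,0]
After op 4 (STO M0): stack=[empty] mem=[24,0,0,0]
After op 5 (push 2): stack=[2] mem=[24,0,0,0]
After op 6 (STO M3): stack=[empty] mem=[24,0,0,2]
After op 7 (push 12): stack=[12] mem=[24,0,0,2]
After op 8 (STO M2): stack=[empty] mem=[24,0,12,2]
After op 9 (RCL M0): stack=[24] mem=[24,0,12,2]
After op 10 (push 4): stack=[24,4] mem=[24,0,12,2]
After op 11 (RCL M3): stack=[24,4,2] mem=[24,0,12,2]
After op 12 (dup): stack=[24,4,2,2] mem=[24,0,12,2]
After op 13 (pop): stack=[24,4,2] mem=[24,0,12,2]
After op 14 (swap): stack=[24,2,4] mem=[24,0,12,2]
After op 15 (-): stack=[24,-2] mem=[24,0,12,2]
After op 16 (RCL M0): stack=[24,-2,24] mem=[24,0,12,2]

Answer: [24, -2, 24]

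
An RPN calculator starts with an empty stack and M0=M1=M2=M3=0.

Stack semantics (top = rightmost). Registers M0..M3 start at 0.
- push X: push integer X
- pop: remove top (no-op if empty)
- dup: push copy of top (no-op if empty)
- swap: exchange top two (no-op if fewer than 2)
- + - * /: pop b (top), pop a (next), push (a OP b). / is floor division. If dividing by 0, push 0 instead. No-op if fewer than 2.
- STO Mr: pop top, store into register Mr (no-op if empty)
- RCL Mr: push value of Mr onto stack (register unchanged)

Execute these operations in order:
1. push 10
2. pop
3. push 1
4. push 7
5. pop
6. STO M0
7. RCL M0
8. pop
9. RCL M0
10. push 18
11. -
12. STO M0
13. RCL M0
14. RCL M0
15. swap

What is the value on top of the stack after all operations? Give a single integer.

After op 1 (push 10): stack=[10] mem=[0,0,0,0]
After op 2 (pop): stack=[empty] mem=[0,0,0,0]
After op 3 (push 1): stack=[1] mem=[0,0,0,0]
After op 4 (push 7): stack=[1,7] mem=[0,0,0,0]
After op 5 (pop): stack=[1] mem=[0,0,0,0]
After op 6 (STO M0): stack=[empty] mem=[1,0,0,0]
After op 7 (RCL M0): stack=[1] mem=[1,0,0,0]
After op 8 (pop): stack=[empty] mem=[1,0,0,0]
After op 9 (RCL M0): stack=[1] mem=[1,0,0,0]
After op 10 (push 18): stack=[1,18] mem=[1,0,0,0]
After op 11 (-): stack=[-17] mem=[1,0,0,0]
After op 12 (STO M0): stack=[empty] mem=[-17,0,0,0]
After op 13 (RCL M0): stack=[-17] mem=[-17,0,0,0]
After op 14 (RCL M0): stack=[-17,-17] mem=[-17,0,0,0]
After op 15 (swap): stack=[-17,-17] mem=[-17,0,0,0]

Answer: -17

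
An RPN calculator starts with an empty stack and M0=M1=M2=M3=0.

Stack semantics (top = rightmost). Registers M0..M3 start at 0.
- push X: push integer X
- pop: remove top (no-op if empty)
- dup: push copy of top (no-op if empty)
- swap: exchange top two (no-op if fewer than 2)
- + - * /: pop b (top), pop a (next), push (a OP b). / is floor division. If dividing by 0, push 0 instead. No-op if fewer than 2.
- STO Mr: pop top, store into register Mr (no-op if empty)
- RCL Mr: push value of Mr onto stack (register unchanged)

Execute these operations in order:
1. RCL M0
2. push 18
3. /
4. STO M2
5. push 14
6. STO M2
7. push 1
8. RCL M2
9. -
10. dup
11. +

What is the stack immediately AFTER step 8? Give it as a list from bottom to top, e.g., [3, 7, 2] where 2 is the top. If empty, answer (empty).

After op 1 (RCL M0): stack=[0] mem=[0,0,0,0]
After op 2 (push 18): stack=[0,18] mem=[0,0,0,0]
After op 3 (/): stack=[0] mem=[0,0,0,0]
After op 4 (STO M2): stack=[empty] mem=[0,0,0,0]
After op 5 (push 14): stack=[14] mem=[0,0,0,0]
After op 6 (STO M2): stack=[empty] mem=[0,0,14,0]
After op 7 (push 1): stack=[1] mem=[0,0,14,0]
After op 8 (RCL M2): stack=[1,14] mem=[0,0,14,0]

[1, 14]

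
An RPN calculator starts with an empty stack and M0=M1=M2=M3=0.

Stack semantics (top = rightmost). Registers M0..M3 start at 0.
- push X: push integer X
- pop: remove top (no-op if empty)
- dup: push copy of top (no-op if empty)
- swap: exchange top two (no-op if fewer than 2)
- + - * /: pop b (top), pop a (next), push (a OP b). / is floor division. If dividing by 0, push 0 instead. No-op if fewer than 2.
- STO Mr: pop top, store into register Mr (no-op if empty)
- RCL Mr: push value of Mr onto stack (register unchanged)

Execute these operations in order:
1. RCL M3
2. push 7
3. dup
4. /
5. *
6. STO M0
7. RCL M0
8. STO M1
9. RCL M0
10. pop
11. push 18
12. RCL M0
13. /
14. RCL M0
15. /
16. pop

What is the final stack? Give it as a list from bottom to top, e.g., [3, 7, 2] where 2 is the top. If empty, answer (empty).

Answer: (empty)

Derivation:
After op 1 (RCL M3): stack=[0] mem=[0,0,0,0]
After op 2 (push 7): stack=[0,7] mem=[0,0,0,0]
After op 3 (dup): stack=[0,7,7] mem=[0,0,0,0]
After op 4 (/): stack=[0,1] mem=[0,0,0,0]
After op 5 (*): stack=[0] mem=[0,0,0,0]
After op 6 (STO M0): stack=[empty] mem=[0,0,0,0]
After op 7 (RCL M0): stack=[0] mem=[0,0,0,0]
After op 8 (STO M1): stack=[empty] mem=[0,0,0,0]
After op 9 (RCL M0): stack=[0] mem=[0,0,0,0]
After op 10 (pop): stack=[empty] mem=[0,0,0,0]
After op 11 (push 18): stack=[18] mem=[0,0,0,0]
After op 12 (RCL M0): stack=[18,0] mem=[0,0,0,0]
After op 13 (/): stack=[0] mem=[0,0,0,0]
After op 14 (RCL M0): stack=[0,0] mem=[0,0,0,0]
After op 15 (/): stack=[0] mem=[0,0,0,0]
After op 16 (pop): stack=[empty] mem=[0,0,0,0]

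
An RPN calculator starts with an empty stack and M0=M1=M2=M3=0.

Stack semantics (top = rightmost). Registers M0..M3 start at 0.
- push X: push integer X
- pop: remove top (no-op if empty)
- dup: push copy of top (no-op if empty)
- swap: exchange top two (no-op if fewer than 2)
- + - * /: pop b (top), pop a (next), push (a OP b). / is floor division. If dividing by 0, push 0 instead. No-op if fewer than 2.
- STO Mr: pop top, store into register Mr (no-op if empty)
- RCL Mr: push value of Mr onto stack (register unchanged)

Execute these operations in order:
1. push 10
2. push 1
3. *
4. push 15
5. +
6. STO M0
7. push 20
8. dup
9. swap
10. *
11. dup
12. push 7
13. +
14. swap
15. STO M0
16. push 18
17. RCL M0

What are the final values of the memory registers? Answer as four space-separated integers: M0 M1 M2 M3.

Answer: 400 0 0 0

Derivation:
After op 1 (push 10): stack=[10] mem=[0,0,0,0]
After op 2 (push 1): stack=[10,1] mem=[0,0,0,0]
After op 3 (*): stack=[10] mem=[0,0,0,0]
After op 4 (push 15): stack=[10,15] mem=[0,0,0,0]
After op 5 (+): stack=[25] mem=[0,0,0,0]
After op 6 (STO M0): stack=[empty] mem=[25,0,0,0]
After op 7 (push 20): stack=[20] mem=[25,0,0,0]
After op 8 (dup): stack=[20,20] mem=[25,0,0,0]
After op 9 (swap): stack=[20,20] mem=[25,0,0,0]
After op 10 (*): stack=[400] mem=[25,0,0,0]
After op 11 (dup): stack=[400,400] mem=[25,0,0,0]
After op 12 (push 7): stack=[400,400,7] mem=[25,0,0,0]
After op 13 (+): stack=[400,407] mem=[25,0,0,0]
After op 14 (swap): stack=[407,400] mem=[25,0,0,0]
After op 15 (STO M0): stack=[407] mem=[400,0,0,0]
After op 16 (push 18): stack=[407,18] mem=[400,0,0,0]
After op 17 (RCL M0): stack=[407,18,400] mem=[400,0,0,0]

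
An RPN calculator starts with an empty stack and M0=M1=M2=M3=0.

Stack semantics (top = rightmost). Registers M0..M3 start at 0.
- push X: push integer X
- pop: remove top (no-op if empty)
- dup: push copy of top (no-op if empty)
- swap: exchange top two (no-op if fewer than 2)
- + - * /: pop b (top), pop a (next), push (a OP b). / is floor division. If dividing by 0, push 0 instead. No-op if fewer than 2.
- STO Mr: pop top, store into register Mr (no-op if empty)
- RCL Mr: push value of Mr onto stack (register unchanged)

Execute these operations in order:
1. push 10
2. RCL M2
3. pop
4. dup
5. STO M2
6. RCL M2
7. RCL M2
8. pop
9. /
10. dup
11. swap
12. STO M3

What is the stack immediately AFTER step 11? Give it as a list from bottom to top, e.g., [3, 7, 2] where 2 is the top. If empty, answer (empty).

After op 1 (push 10): stack=[10] mem=[0,0,0,0]
After op 2 (RCL M2): stack=[10,0] mem=[0,0,0,0]
After op 3 (pop): stack=[10] mem=[0,0,0,0]
After op 4 (dup): stack=[10,10] mem=[0,0,0,0]
After op 5 (STO M2): stack=[10] mem=[0,0,10,0]
After op 6 (RCL M2): stack=[10,10] mem=[0,0,10,0]
After op 7 (RCL M2): stack=[10,10,10] mem=[0,0,10,0]
After op 8 (pop): stack=[10,10] mem=[0,0,10,0]
After op 9 (/): stack=[1] mem=[0,0,10,0]
After op 10 (dup): stack=[1,1] mem=[0,0,10,0]
After op 11 (swap): stack=[1,1] mem=[0,0,10,0]

[1, 1]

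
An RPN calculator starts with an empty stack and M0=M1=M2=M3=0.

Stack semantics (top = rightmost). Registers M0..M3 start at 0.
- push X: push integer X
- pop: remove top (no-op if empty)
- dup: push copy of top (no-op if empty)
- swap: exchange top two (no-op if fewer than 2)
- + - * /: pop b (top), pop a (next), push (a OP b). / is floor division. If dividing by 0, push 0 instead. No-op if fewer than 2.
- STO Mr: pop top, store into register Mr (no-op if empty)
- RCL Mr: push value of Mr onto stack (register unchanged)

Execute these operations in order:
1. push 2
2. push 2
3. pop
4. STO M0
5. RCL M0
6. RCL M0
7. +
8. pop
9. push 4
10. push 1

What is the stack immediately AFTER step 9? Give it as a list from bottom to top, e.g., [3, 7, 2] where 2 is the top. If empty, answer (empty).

After op 1 (push 2): stack=[2] mem=[0,0,0,0]
After op 2 (push 2): stack=[2,2] mem=[0,0,0,0]
After op 3 (pop): stack=[2] mem=[0,0,0,0]
After op 4 (STO M0): stack=[empty] mem=[2,0,0,0]
After op 5 (RCL M0): stack=[2] mem=[2,0,0,0]
After op 6 (RCL M0): stack=[2,2] mem=[2,0,0,0]
After op 7 (+): stack=[4] mem=[2,0,0,0]
After op 8 (pop): stack=[empty] mem=[2,0,0,0]
After op 9 (push 4): stack=[4] mem=[2,0,0,0]

[4]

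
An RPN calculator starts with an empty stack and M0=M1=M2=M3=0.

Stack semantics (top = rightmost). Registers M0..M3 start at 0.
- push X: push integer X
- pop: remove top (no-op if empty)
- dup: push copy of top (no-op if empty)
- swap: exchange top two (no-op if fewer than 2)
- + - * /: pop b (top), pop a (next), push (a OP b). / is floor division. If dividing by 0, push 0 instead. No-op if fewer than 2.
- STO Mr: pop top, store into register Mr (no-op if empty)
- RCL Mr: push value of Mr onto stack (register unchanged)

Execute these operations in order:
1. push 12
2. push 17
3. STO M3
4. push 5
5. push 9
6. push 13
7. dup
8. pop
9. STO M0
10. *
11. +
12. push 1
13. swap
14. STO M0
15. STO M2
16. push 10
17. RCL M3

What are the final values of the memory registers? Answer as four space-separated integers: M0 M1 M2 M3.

Answer: 57 0 1 17

Derivation:
After op 1 (push 12): stack=[12] mem=[0,0,0,0]
After op 2 (push 17): stack=[12,17] mem=[0,0,0,0]
After op 3 (STO M3): stack=[12] mem=[0,0,0,17]
After op 4 (push 5): stack=[12,5] mem=[0,0,0,17]
After op 5 (push 9): stack=[12,5,9] mem=[0,0,0,17]
After op 6 (push 13): stack=[12,5,9,13] mem=[0,0,0,17]
After op 7 (dup): stack=[12,5,9,13,13] mem=[0,0,0,17]
After op 8 (pop): stack=[12,5,9,13] mem=[0,0,0,17]
After op 9 (STO M0): stack=[12,5,9] mem=[13,0,0,17]
After op 10 (*): stack=[12,45] mem=[13,0,0,17]
After op 11 (+): stack=[57] mem=[13,0,0,17]
After op 12 (push 1): stack=[57,1] mem=[13,0,0,17]
After op 13 (swap): stack=[1,57] mem=[13,0,0,17]
After op 14 (STO M0): stack=[1] mem=[57,0,0,17]
After op 15 (STO M2): stack=[empty] mem=[57,0,1,17]
After op 16 (push 10): stack=[10] mem=[57,0,1,17]
After op 17 (RCL M3): stack=[10,17] mem=[57,0,1,17]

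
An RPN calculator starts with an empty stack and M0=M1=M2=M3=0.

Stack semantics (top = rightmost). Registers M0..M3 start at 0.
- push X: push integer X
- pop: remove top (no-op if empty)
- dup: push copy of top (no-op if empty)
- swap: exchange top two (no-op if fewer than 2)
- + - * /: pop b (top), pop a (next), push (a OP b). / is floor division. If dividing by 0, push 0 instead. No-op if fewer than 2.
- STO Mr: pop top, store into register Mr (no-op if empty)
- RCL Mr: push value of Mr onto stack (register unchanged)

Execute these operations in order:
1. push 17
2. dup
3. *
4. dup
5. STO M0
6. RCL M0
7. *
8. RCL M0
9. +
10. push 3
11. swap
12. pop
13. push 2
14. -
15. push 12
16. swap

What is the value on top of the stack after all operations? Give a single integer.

After op 1 (push 17): stack=[17] mem=[0,0,0,0]
After op 2 (dup): stack=[17,17] mem=[0,0,0,0]
After op 3 (*): stack=[289] mem=[0,0,0,0]
After op 4 (dup): stack=[289,289] mem=[0,0,0,0]
After op 5 (STO M0): stack=[289] mem=[289,0,0,0]
After op 6 (RCL M0): stack=[289,289] mem=[289,0,0,0]
After op 7 (*): stack=[83521] mem=[289,0,0,0]
After op 8 (RCL M0): stack=[83521,289] mem=[289,0,0,0]
After op 9 (+): stack=[83810] mem=[289,0,0,0]
After op 10 (push 3): stack=[83810,3] mem=[289,0,0,0]
After op 11 (swap): stack=[3,83810] mem=[289,0,0,0]
After op 12 (pop): stack=[3] mem=[289,0,0,0]
After op 13 (push 2): stack=[3,2] mem=[289,0,0,0]
After op 14 (-): stack=[1] mem=[289,0,0,0]
After op 15 (push 12): stack=[1,12] mem=[289,0,0,0]
After op 16 (swap): stack=[12,1] mem=[289,0,0,0]

Answer: 1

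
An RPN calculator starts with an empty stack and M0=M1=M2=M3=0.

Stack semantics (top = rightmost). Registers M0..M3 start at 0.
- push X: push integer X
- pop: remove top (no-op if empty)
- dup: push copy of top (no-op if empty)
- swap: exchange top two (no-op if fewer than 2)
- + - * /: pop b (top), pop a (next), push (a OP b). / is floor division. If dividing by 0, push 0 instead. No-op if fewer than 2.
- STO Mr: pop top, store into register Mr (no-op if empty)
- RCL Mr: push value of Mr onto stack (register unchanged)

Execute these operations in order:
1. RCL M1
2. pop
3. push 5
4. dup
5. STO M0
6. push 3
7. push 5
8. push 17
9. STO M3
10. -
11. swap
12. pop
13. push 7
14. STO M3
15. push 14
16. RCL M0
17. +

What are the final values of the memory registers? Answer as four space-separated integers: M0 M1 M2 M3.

Answer: 5 0 0 7

Derivation:
After op 1 (RCL M1): stack=[0] mem=[0,0,0,0]
After op 2 (pop): stack=[empty] mem=[0,0,0,0]
After op 3 (push 5): stack=[5] mem=[0,0,0,0]
After op 4 (dup): stack=[5,5] mem=[0,0,0,0]
After op 5 (STO M0): stack=[5] mem=[5,0,0,0]
After op 6 (push 3): stack=[5,3] mem=[5,0,0,0]
After op 7 (push 5): stack=[5,3,5] mem=[5,0,0,0]
After op 8 (push 17): stack=[5,3,5,17] mem=[5,0,0,0]
After op 9 (STO M3): stack=[5,3,5] mem=[5,0,0,17]
After op 10 (-): stack=[5,-2] mem=[5,0,0,17]
After op 11 (swap): stack=[-2,5] mem=[5,0,0,17]
After op 12 (pop): stack=[-2] mem=[5,0,0,17]
After op 13 (push 7): stack=[-2,7] mem=[5,0,0,17]
After op 14 (STO M3): stack=[-2] mem=[5,0,0,7]
After op 15 (push 14): stack=[-2,14] mem=[5,0,0,7]
After op 16 (RCL M0): stack=[-2,14,5] mem=[5,0,0,7]
After op 17 (+): stack=[-2,19] mem=[5,0,0,7]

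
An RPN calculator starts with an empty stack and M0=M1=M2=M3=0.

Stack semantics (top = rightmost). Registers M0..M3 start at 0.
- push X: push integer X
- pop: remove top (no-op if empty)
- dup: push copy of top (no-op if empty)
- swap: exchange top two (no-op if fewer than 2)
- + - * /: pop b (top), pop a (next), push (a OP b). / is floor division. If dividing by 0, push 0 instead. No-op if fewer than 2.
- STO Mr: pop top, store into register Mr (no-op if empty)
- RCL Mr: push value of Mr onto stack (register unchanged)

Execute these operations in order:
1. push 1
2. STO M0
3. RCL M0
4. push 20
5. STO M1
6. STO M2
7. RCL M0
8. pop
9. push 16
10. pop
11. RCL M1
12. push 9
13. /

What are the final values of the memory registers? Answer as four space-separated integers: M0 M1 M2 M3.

After op 1 (push 1): stack=[1] mem=[0,0,0,0]
After op 2 (STO M0): stack=[empty] mem=[1,0,0,0]
After op 3 (RCL M0): stack=[1] mem=[1,0,0,0]
After op 4 (push 20): stack=[1,20] mem=[1,0,0,0]
After op 5 (STO M1): stack=[1] mem=[1,20,0,0]
After op 6 (STO M2): stack=[empty] mem=[1,20,1,0]
After op 7 (RCL M0): stack=[1] mem=[1,20,1,0]
After op 8 (pop): stack=[empty] mem=[1,20,1,0]
After op 9 (push 16): stack=[16] mem=[1,20,1,0]
After op 10 (pop): stack=[empty] mem=[1,20,1,0]
After op 11 (RCL M1): stack=[20] mem=[1,20,1,0]
After op 12 (push 9): stack=[20,9] mem=[1,20,1,0]
After op 13 (/): stack=[2] mem=[1,20,1,0]

Answer: 1 20 1 0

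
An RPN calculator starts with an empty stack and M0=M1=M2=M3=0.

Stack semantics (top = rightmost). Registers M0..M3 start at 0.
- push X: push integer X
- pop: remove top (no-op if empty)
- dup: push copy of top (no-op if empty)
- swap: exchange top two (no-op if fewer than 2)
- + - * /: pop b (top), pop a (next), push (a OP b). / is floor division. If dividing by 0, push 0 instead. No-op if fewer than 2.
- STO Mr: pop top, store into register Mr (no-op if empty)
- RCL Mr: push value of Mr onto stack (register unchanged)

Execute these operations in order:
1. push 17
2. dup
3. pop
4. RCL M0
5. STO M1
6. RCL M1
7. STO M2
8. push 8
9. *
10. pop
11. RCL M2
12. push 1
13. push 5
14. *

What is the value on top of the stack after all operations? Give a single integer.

After op 1 (push 17): stack=[17] mem=[0,0,0,0]
After op 2 (dup): stack=[17,17] mem=[0,0,0,0]
After op 3 (pop): stack=[17] mem=[0,0,0,0]
After op 4 (RCL M0): stack=[17,0] mem=[0,0,0,0]
After op 5 (STO M1): stack=[17] mem=[0,0,0,0]
After op 6 (RCL M1): stack=[17,0] mem=[0,0,0,0]
After op 7 (STO M2): stack=[17] mem=[0,0,0,0]
After op 8 (push 8): stack=[17,8] mem=[0,0,0,0]
After op 9 (*): stack=[136] mem=[0,0,0,0]
After op 10 (pop): stack=[empty] mem=[0,0,0,0]
After op 11 (RCL M2): stack=[0] mem=[0,0,0,0]
After op 12 (push 1): stack=[0,1] mem=[0,0,0,0]
After op 13 (push 5): stack=[0,1,5] mem=[0,0,0,0]
After op 14 (*): stack=[0,5] mem=[0,0,0,0]

Answer: 5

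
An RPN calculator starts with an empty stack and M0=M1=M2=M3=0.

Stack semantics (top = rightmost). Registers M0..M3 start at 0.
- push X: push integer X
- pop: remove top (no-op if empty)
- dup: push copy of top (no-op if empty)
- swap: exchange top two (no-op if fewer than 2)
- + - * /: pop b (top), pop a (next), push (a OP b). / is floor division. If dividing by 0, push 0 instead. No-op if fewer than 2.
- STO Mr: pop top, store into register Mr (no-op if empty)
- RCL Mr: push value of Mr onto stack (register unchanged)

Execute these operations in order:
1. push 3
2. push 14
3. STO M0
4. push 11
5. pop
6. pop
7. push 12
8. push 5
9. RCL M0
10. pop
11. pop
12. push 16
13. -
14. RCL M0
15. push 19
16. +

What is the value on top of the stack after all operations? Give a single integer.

After op 1 (push 3): stack=[3] mem=[0,0,0,0]
After op 2 (push 14): stack=[3,14] mem=[0,0,0,0]
After op 3 (STO M0): stack=[3] mem=[14,0,0,0]
After op 4 (push 11): stack=[3,11] mem=[14,0,0,0]
After op 5 (pop): stack=[3] mem=[14,0,0,0]
After op 6 (pop): stack=[empty] mem=[14,0,0,0]
After op 7 (push 12): stack=[12] mem=[14,0,0,0]
After op 8 (push 5): stack=[12,5] mem=[14,0,0,0]
After op 9 (RCL M0): stack=[12,5,14] mem=[14,0,0,0]
After op 10 (pop): stack=[12,5] mem=[14,0,0,0]
After op 11 (pop): stack=[12] mem=[14,0,0,0]
After op 12 (push 16): stack=[12,16] mem=[14,0,0,0]
After op 13 (-): stack=[-4] mem=[14,0,0,0]
After op 14 (RCL M0): stack=[-4,14] mem=[14,0,0,0]
After op 15 (push 19): stack=[-4,14,19] mem=[14,0,0,0]
After op 16 (+): stack=[-4,33] mem=[14,0,0,0]

Answer: 33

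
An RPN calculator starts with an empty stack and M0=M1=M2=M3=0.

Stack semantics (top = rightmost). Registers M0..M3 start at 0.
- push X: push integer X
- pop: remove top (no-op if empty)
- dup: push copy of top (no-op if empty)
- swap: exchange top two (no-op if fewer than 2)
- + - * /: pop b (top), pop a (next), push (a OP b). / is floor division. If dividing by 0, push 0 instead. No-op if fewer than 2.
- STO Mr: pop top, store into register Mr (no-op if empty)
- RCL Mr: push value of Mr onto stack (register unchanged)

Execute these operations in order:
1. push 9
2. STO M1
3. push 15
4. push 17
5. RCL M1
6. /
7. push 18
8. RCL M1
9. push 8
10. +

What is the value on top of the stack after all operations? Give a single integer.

After op 1 (push 9): stack=[9] mem=[0,0,0,0]
After op 2 (STO M1): stack=[empty] mem=[0,9,0,0]
After op 3 (push 15): stack=[15] mem=[0,9,0,0]
After op 4 (push 17): stack=[15,17] mem=[0,9,0,0]
After op 5 (RCL M1): stack=[15,17,9] mem=[0,9,0,0]
After op 6 (/): stack=[15,1] mem=[0,9,0,0]
After op 7 (push 18): stack=[15,1,18] mem=[0,9,0,0]
After op 8 (RCL M1): stack=[15,1,18,9] mem=[0,9,0,0]
After op 9 (push 8): stack=[15,1,18,9,8] mem=[0,9,0,0]
After op 10 (+): stack=[15,1,18,17] mem=[0,9,0,0]

Answer: 17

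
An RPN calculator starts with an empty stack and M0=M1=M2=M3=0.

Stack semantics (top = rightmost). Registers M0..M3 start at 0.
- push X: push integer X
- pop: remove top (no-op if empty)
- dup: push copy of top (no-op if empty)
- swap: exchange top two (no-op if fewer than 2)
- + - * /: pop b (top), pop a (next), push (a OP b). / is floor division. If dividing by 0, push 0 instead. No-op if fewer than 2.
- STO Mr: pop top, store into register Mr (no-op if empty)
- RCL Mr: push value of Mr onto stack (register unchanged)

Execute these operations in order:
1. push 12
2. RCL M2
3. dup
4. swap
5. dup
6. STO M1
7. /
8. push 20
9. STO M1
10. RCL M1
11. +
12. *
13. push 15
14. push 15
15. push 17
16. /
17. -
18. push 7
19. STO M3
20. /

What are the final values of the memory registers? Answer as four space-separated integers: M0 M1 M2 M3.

Answer: 0 20 0 7

Derivation:
After op 1 (push 12): stack=[12] mem=[0,0,0,0]
After op 2 (RCL M2): stack=[12,0] mem=[0,0,0,0]
After op 3 (dup): stack=[12,0,0] mem=[0,0,0,0]
After op 4 (swap): stack=[12,0,0] mem=[0,0,0,0]
After op 5 (dup): stack=[12,0,0,0] mem=[0,0,0,0]
After op 6 (STO M1): stack=[12,0,0] mem=[0,0,0,0]
After op 7 (/): stack=[12,0] mem=[0,0,0,0]
After op 8 (push 20): stack=[12,0,20] mem=[0,0,0,0]
After op 9 (STO M1): stack=[12,0] mem=[0,20,0,0]
After op 10 (RCL M1): stack=[12,0,20] mem=[0,20,0,0]
After op 11 (+): stack=[12,20] mem=[0,20,0,0]
After op 12 (*): stack=[240] mem=[0,20,0,0]
After op 13 (push 15): stack=[240,15] mem=[0,20,0,0]
After op 14 (push 15): stack=[240,15,15] mem=[0,20,0,0]
After op 15 (push 17): stack=[240,15,15,17] mem=[0,20,0,0]
After op 16 (/): stack=[240,15,0] mem=[0,20,0,0]
After op 17 (-): stack=[240,15] mem=[0,20,0,0]
After op 18 (push 7): stack=[240,15,7] mem=[0,20,0,0]
After op 19 (STO M3): stack=[240,15] mem=[0,20,0,7]
After op 20 (/): stack=[16] mem=[0,20,0,7]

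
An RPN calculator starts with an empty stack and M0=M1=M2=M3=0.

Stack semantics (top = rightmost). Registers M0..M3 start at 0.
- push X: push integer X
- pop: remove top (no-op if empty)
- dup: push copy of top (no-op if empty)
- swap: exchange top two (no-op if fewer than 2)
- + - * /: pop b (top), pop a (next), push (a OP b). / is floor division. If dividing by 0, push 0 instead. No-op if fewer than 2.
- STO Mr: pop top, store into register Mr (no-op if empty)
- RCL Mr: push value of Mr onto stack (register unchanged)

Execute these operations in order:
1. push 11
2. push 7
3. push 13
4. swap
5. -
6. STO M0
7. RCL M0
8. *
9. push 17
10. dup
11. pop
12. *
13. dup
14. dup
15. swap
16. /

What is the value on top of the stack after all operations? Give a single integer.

After op 1 (push 11): stack=[11] mem=[0,0,0,0]
After op 2 (push 7): stack=[11,7] mem=[0,0,0,0]
After op 3 (push 13): stack=[11,7,13] mem=[0,0,0,0]
After op 4 (swap): stack=[11,13,7] mem=[0,0,0,0]
After op 5 (-): stack=[11,6] mem=[0,0,0,0]
After op 6 (STO M0): stack=[11] mem=[6,0,0,0]
After op 7 (RCL M0): stack=[11,6] mem=[6,0,0,0]
After op 8 (*): stack=[66] mem=[6,0,0,0]
After op 9 (push 17): stack=[66,17] mem=[6,0,0,0]
After op 10 (dup): stack=[66,17,17] mem=[6,0,0,0]
After op 11 (pop): stack=[66,17] mem=[6,0,0,0]
After op 12 (*): stack=[1122] mem=[6,0,0,0]
After op 13 (dup): stack=[1122,1122] mem=[6,0,0,0]
After op 14 (dup): stack=[1122,1122,1122] mem=[6,0,0,0]
After op 15 (swap): stack=[1122,1122,1122] mem=[6,0,0,0]
After op 16 (/): stack=[1122,1] mem=[6,0,0,0]

Answer: 1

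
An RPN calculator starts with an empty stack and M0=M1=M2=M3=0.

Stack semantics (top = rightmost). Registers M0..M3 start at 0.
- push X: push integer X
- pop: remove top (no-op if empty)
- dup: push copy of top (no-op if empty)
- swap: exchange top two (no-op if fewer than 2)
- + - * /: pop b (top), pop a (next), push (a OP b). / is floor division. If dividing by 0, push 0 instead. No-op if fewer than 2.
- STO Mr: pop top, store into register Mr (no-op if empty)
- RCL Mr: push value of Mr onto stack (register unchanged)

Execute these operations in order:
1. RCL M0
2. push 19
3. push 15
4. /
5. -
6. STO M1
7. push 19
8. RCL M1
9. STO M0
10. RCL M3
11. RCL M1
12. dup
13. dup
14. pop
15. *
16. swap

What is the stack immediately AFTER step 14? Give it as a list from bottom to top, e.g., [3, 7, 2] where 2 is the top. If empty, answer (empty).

After op 1 (RCL M0): stack=[0] mem=[0,0,0,0]
After op 2 (push 19): stack=[0,19] mem=[0,0,0,0]
After op 3 (push 15): stack=[0,19,15] mem=[0,0,0,0]
After op 4 (/): stack=[0,1] mem=[0,0,0,0]
After op 5 (-): stack=[-1] mem=[0,0,0,0]
After op 6 (STO M1): stack=[empty] mem=[0,-1,0,0]
After op 7 (push 19): stack=[19] mem=[0,-1,0,0]
After op 8 (RCL M1): stack=[19,-1] mem=[0,-1,0,0]
After op 9 (STO M0): stack=[19] mem=[-1,-1,0,0]
After op 10 (RCL M3): stack=[19,0] mem=[-1,-1,0,0]
After op 11 (RCL M1): stack=[19,0,-1] mem=[-1,-1,0,0]
After op 12 (dup): stack=[19,0,-1,-1] mem=[-1,-1,0,0]
After op 13 (dup): stack=[19,0,-1,-1,-1] mem=[-1,-1,0,0]
After op 14 (pop): stack=[19,0,-1,-1] mem=[-1,-1,0,0]

[19, 0, -1, -1]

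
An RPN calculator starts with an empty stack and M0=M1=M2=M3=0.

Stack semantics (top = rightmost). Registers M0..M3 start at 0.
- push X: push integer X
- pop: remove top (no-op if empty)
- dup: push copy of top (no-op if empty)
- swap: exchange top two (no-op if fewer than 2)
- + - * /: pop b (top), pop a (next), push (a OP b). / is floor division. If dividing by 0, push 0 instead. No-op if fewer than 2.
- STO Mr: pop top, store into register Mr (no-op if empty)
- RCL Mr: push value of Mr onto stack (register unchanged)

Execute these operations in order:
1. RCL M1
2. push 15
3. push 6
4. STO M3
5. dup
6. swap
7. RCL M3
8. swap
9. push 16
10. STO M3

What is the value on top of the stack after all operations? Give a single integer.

After op 1 (RCL M1): stack=[0] mem=[0,0,0,0]
After op 2 (push 15): stack=[0,15] mem=[0,0,0,0]
After op 3 (push 6): stack=[0,15,6] mem=[0,0,0,0]
After op 4 (STO M3): stack=[0,15] mem=[0,0,0,6]
After op 5 (dup): stack=[0,15,15] mem=[0,0,0,6]
After op 6 (swap): stack=[0,15,15] mem=[0,0,0,6]
After op 7 (RCL M3): stack=[0,15,15,6] mem=[0,0,0,6]
After op 8 (swap): stack=[0,15,6,15] mem=[0,0,0,6]
After op 9 (push 16): stack=[0,15,6,15,16] mem=[0,0,0,6]
After op 10 (STO M3): stack=[0,15,6,15] mem=[0,0,0,16]

Answer: 15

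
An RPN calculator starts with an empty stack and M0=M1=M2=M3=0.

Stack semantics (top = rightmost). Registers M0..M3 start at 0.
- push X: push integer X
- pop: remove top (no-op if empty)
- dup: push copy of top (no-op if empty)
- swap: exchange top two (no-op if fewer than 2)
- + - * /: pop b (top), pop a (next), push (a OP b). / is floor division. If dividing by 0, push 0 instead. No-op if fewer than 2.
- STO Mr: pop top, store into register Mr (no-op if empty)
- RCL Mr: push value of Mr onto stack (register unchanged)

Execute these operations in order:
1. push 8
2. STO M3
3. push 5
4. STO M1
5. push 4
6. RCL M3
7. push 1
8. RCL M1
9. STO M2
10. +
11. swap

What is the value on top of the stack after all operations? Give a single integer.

After op 1 (push 8): stack=[8] mem=[0,0,0,0]
After op 2 (STO M3): stack=[empty] mem=[0,0,0,8]
After op 3 (push 5): stack=[5] mem=[0,0,0,8]
After op 4 (STO M1): stack=[empty] mem=[0,5,0,8]
After op 5 (push 4): stack=[4] mem=[0,5,0,8]
After op 6 (RCL M3): stack=[4,8] mem=[0,5,0,8]
After op 7 (push 1): stack=[4,8,1] mem=[0,5,0,8]
After op 8 (RCL M1): stack=[4,8,1,5] mem=[0,5,0,8]
After op 9 (STO M2): stack=[4,8,1] mem=[0,5,5,8]
After op 10 (+): stack=[4,9] mem=[0,5,5,8]
After op 11 (swap): stack=[9,4] mem=[0,5,5,8]

Answer: 4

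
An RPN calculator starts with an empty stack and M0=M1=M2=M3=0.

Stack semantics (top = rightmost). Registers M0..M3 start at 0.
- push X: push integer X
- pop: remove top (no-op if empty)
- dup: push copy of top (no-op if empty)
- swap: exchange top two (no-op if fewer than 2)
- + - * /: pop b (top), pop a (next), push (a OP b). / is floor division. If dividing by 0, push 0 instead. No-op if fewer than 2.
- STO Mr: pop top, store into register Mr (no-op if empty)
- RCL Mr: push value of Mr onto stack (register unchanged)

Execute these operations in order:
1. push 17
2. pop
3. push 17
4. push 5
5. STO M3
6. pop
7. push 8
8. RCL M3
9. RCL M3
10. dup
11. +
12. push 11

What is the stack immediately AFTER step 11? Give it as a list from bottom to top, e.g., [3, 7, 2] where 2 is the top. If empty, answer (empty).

After op 1 (push 17): stack=[17] mem=[0,0,0,0]
After op 2 (pop): stack=[empty] mem=[0,0,0,0]
After op 3 (push 17): stack=[17] mem=[0,0,0,0]
After op 4 (push 5): stack=[17,5] mem=[0,0,0,0]
After op 5 (STO M3): stack=[17] mem=[0,0,0,5]
After op 6 (pop): stack=[empty] mem=[0,0,0,5]
After op 7 (push 8): stack=[8] mem=[0,0,0,5]
After op 8 (RCL M3): stack=[8,5] mem=[0,0,0,5]
After op 9 (RCL M3): stack=[8,5,5] mem=[0,0,0,5]
After op 10 (dup): stack=[8,5,5,5] mem=[0,0,0,5]
After op 11 (+): stack=[8,5,10] mem=[0,0,0,5]

[8, 5, 10]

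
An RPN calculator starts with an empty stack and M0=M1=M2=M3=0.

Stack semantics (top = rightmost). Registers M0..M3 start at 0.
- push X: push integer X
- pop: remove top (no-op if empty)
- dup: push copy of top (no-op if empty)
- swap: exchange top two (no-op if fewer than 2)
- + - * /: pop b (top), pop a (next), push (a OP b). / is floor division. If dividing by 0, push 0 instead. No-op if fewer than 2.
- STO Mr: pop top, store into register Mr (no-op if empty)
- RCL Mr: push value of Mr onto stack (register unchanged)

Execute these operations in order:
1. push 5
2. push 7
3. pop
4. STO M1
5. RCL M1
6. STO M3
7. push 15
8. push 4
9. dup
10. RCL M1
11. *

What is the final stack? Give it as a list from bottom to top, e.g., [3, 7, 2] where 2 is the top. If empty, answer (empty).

Answer: [15, 4, 20]

Derivation:
After op 1 (push 5): stack=[5] mem=[0,0,0,0]
After op 2 (push 7): stack=[5,7] mem=[0,0,0,0]
After op 3 (pop): stack=[5] mem=[0,0,0,0]
After op 4 (STO M1): stack=[empty] mem=[0,5,0,0]
After op 5 (RCL M1): stack=[5] mem=[0,5,0,0]
After op 6 (STO M3): stack=[empty] mem=[0,5,0,5]
After op 7 (push 15): stack=[15] mem=[0,5,0,5]
After op 8 (push 4): stack=[15,4] mem=[0,5,0,5]
After op 9 (dup): stack=[15,4,4] mem=[0,5,0,5]
After op 10 (RCL M1): stack=[15,4,4,5] mem=[0,5,0,5]
After op 11 (*): stack=[15,4,20] mem=[0,5,0,5]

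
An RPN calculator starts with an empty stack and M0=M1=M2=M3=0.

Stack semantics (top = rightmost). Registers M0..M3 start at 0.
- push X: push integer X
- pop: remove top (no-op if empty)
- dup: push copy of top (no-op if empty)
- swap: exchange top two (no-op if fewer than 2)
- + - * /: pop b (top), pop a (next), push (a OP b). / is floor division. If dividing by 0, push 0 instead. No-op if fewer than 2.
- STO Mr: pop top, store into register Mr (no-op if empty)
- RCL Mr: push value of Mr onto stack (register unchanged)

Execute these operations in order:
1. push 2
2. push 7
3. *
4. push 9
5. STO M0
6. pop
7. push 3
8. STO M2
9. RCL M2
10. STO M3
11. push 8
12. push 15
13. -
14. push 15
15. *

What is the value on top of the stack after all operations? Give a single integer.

After op 1 (push 2): stack=[2] mem=[0,0,0,0]
After op 2 (push 7): stack=[2,7] mem=[0,0,0,0]
After op 3 (*): stack=[14] mem=[0,0,0,0]
After op 4 (push 9): stack=[14,9] mem=[0,0,0,0]
After op 5 (STO M0): stack=[14] mem=[9,0,0,0]
After op 6 (pop): stack=[empty] mem=[9,0,0,0]
After op 7 (push 3): stack=[3] mem=[9,0,0,0]
After op 8 (STO M2): stack=[empty] mem=[9,0,3,0]
After op 9 (RCL M2): stack=[3] mem=[9,0,3,0]
After op 10 (STO M3): stack=[empty] mem=[9,0,3,3]
After op 11 (push 8): stack=[8] mem=[9,0,3,3]
After op 12 (push 15): stack=[8,15] mem=[9,0,3,3]
After op 13 (-): stack=[-7] mem=[9,0,3,3]
After op 14 (push 15): stack=[-7,15] mem=[9,0,3,3]
After op 15 (*): stack=[-105] mem=[9,0,3,3]

Answer: -105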